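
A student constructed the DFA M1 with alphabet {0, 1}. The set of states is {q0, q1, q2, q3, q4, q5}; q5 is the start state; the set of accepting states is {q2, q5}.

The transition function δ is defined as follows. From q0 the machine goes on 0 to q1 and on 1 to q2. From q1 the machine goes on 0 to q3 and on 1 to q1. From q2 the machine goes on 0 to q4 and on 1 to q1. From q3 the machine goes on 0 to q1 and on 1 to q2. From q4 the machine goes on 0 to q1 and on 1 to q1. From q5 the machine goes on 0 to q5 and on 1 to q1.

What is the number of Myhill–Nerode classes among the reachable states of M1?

5

Reachable states from the start: {q1,q2,q3,q4,q5}. Unreachable: {q0} — drop them.
Initial partition by acceptance: {q2,q5} | {q1,q3,q4}.
Refine {q2,q5} on symbol 0: members go to different blocks, giving {q2} and {q5}.
Refine {q1,q3,q4} on symbol 1: members go to different blocks, giving {q1,q4} and {q3}.
Refine {q1,q4} on symbol 0: members go to different blocks, giving {q1} and {q4}.
No further refinement is possible. Final partition (5 blocks): {q2} | {q1} | {q5} | {q3} | {q4}.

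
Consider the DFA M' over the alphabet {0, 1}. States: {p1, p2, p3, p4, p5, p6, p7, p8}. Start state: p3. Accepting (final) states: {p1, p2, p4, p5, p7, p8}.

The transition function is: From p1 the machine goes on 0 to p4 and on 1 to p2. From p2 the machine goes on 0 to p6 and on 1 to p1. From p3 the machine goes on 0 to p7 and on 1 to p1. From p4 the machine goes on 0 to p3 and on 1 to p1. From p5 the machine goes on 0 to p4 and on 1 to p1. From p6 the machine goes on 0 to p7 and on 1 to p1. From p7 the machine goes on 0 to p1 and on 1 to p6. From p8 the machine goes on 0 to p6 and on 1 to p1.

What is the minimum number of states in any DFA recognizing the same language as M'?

4

States {p5,p8} cannot be reached from the start state, so discard them.
Initial partition by acceptance: {p1,p2,p4,p7} | {p3,p6}.
On input 0, block {p1,p2,p4,p7} splits into {p1,p7} and {p2,p4}.
On input 0, block {p1,p7} splits into {p1} and {p7}.
Stable partition: {p1} | {p3,p6} | {p2,p4} | {p7} — 4 equivalence classes.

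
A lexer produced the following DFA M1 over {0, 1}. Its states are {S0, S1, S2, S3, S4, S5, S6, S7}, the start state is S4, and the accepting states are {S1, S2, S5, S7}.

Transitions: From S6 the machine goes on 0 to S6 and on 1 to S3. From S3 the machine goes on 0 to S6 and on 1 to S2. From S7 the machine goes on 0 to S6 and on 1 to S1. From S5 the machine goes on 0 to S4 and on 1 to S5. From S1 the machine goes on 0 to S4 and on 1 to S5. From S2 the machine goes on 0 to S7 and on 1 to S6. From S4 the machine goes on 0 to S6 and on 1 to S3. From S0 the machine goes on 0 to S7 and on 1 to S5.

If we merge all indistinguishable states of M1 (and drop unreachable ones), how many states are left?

4

First remove the unreachable states {S0}; 7 states remain.
Start with accepting vs non-accepting: {S1,S2,S5,S7} | {S3,S4,S6}.
On input 0, block {S1,S2,S5,S7} splits into {S1,S5,S7} and {S2}.
On input 1, block {S3,S4,S6} splits into {S4,S6} and {S3}.
No further refinement is possible. Final partition (4 blocks): {S1,S5,S7} | {S4,S6} | {S2} | {S3}.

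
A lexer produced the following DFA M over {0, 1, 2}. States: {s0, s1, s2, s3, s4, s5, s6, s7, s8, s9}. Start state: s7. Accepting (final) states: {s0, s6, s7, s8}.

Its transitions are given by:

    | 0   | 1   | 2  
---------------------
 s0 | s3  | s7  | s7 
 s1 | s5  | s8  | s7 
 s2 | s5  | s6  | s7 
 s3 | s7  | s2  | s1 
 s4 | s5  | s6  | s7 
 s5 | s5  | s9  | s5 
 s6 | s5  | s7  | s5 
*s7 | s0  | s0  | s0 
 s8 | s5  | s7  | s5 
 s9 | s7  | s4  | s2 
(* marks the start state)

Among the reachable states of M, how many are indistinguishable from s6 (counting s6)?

P0 = {s0,s6,s7,s8} | {s1,s2,s3,s4,s5,s9}.
Split {s0,s6,s7,s8} by δ(·,0) → {s0,s6,s8} and {s7}.
Refine {s0,s6,s8} on symbol 2: members go to different blocks, giving {s6,s8} and {s0}.
On input 0, block {s1,s2,s3,s4,s5,s9} splits into {s1,s2,s4,s5} and {s3,s9}.
Refine {s1,s2,s4,s5} on symbol 1: members go to different blocks, giving {s1,s2,s4} and {s5}.
Stable partition: {s6,s8} | {s1,s2,s4} | {s7} | {s0} | {s3,s9} | {s5} — 6 equivalence classes.
State s6 belongs to the block {s6,s8}, which has 2 states.

2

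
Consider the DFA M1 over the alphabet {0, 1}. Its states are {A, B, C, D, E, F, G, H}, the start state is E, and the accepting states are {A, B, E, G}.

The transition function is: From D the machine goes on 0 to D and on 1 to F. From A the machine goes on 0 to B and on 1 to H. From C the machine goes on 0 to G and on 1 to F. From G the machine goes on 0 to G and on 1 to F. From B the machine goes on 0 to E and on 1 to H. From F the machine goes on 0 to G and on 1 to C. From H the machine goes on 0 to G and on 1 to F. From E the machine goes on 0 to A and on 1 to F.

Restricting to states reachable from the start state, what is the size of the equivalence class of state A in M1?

States {D} cannot be reached from the start state, so discard them.
P0 = {A,B,E,G} | {C,F,H}.
No further refinement is possible. Final partition (2 blocks): {A,B,E,G} | {C,F,H}.
The equivalence class containing A is {A,B,E,G}, of size 4.

4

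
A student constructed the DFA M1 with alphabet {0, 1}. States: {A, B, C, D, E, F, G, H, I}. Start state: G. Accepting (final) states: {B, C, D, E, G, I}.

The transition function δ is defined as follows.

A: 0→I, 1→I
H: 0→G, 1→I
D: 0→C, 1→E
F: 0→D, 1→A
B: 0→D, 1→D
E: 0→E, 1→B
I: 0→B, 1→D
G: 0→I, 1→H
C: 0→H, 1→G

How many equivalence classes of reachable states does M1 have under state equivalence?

Reachable states from the start: {B,C,D,E,G,H,I}. Unreachable: {A,F} — drop them.
P0 = {B,C,D,E,G,I} | {H}.
Split {B,C,D,E,G,I} by δ(·,0) → {B,D,E,G,I} and {C}.
Split {B,D,E,G,I} by δ(·,0) → {B,E,G,I} and {D}.
On input 0, block {B,E,G,I} splits into {E,G,I} and {B}.
On input 0, block {E,G,I} splits into {E,G} and {I}.
Split {E,G} by δ(·,0) → {E} and {G}.
No further refinement is possible. Final partition (7 blocks): {E} | {H} | {C} | {D} | {B} | {I} | {G}.

7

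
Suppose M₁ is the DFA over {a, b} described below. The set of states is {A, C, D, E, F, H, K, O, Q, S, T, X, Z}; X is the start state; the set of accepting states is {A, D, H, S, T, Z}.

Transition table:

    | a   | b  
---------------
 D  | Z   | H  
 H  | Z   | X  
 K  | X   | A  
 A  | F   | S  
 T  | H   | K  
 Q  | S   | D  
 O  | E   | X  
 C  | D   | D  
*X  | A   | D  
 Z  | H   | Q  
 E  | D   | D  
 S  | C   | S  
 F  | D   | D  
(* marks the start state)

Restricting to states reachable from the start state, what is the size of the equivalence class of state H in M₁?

2

First remove the unreachable states {E,K,O,T}; 9 states remain.
Start with accepting vs non-accepting: {A,D,H,S,Z} | {C,F,Q,X}.
Refine {A,D,H,S,Z} on symbol a: members go to different blocks, giving {D,H,Z} and {A,S}.
Refine {D,H,Z} on symbol b: members go to different blocks, giving {H,Z} and {D}.
Refine {C,F,Q,X} on symbol a: members go to different blocks, giving {C,F} and {Q,X}.
The partition is now stable with 5 blocks: {H,Z} | {C,F} | {A,S} | {D} | {Q,X}.
State H belongs to the block {H,Z}, which has 2 states.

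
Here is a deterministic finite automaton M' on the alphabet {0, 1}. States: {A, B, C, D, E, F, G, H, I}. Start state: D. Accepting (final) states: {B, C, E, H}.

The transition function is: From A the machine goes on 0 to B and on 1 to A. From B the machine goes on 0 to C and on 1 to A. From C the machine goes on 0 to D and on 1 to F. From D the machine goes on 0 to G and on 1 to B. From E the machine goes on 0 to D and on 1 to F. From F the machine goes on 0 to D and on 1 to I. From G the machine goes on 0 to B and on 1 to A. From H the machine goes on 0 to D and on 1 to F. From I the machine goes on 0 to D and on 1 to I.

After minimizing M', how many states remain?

First remove the unreachable states {E,H}; 7 states remain.
Initial partition by acceptance: {B,C} | {A,D,F,G,I}.
Split {B,C} by δ(·,0) → {B} and {C}.
On input 0, block {A,D,F,G,I} splits into {D,F,I} and {A,G}.
On input 0, block {D,F,I} splits into {F,I} and {D}.
Stable partition: {B} | {F,I} | {C} | {A,G} | {D} — 5 equivalence classes.

5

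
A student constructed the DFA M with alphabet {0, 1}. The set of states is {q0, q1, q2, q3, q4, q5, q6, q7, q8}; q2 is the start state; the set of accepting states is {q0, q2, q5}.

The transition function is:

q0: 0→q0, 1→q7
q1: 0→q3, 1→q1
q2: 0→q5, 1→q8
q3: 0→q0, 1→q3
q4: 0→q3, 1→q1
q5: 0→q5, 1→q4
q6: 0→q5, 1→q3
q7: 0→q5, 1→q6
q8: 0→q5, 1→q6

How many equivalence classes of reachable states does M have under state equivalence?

P0 = {q0,q2,q5} | {q1,q3,q4,q6,q7,q8}.
Split {q1,q3,q4,q6,q7,q8} by δ(·,0) → {q3,q6,q7,q8} and {q1,q4}.
Refine {q0,q2,q5} on symbol 1: members go to different blocks, giving {q0,q2} and {q5}.
On input 0, block {q0,q2} splits into {q0} and {q2}.
On input 0, block {q3,q6,q7,q8} splits into {q6,q7,q8} and {q3}.
On input 1, block {q6,q7,q8} splits into {q7,q8} and {q6}.
No further refinement is possible. Final partition (7 blocks): {q0} | {q7,q8} | {q1,q4} | {q5} | {q2} | {q3} | {q6}.

7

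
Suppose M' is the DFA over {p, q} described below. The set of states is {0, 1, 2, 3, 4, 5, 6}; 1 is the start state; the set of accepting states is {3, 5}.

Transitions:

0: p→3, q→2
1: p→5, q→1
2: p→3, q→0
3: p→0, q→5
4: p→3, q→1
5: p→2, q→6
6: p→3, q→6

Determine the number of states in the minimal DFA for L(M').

States {4} cannot be reached from the start state, so discard them.
Initial partition by acceptance: {3,5} | {0,1,2,6}.
On input q, block {3,5} splits into {3} and {5}.
Refine {0,1,2,6} on symbol p: members go to different blocks, giving {0,2,6} and {1}.
No further refinement is possible. Final partition (4 blocks): {3} | {0,2,6} | {5} | {1}.

4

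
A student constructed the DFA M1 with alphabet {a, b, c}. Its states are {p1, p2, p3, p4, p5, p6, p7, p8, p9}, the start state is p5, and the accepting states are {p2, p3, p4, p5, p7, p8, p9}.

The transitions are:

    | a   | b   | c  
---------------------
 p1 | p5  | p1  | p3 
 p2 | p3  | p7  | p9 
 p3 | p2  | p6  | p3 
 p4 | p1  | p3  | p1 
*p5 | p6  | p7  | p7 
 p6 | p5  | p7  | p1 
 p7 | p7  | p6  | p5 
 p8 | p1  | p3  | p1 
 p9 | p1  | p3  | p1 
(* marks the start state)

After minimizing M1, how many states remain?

Reachable states from the start: {p1,p2,p3,p5,p6,p7,p9}. Unreachable: {p4,p8} — drop them.
P0 = {p2,p3,p5,p7,p9} | {p1,p6}.
On input a, block {p2,p3,p5,p7,p9} splits into {p2,p3,p7} and {p5,p9}.
Refine {p2,p3,p7} on symbol b: members go to different blocks, giving {p3,p7} and {p2}.
Split {p3,p7} by δ(·,a) → {p3} and {p7}.
On input b, block {p1,p6} splits into {p1} and {p6}.
Refine {p5,p9} on symbol a: members go to different blocks, giving {p5} and {p9}.
The partition is now stable with 7 blocks: {p3} | {p1} | {p5} | {p2} | {p7} | {p6} | {p9}.

7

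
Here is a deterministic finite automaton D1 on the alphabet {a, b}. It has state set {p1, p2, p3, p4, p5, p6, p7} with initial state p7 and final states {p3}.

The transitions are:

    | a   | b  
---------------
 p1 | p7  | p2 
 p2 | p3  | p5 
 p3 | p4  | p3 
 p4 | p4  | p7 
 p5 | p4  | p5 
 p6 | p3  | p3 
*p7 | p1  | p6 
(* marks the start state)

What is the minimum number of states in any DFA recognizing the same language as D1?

All states are reachable from the start state.
Initial partition by acceptance: {p3} | {p1,p2,p4,p5,p6,p7}.
On input a, block {p1,p2,p4,p5,p6,p7} splits into {p1,p4,p5,p7} and {p2,p6}.
Split {p1,p4,p5,p7} by δ(·,b) → {p1,p7} and {p4,p5}.
Refine {p2,p6} on symbol b: members go to different blocks, giving {p2} and {p6}.
On input b, block {p1,p7} splits into {p1} and {p7}.
On input b, block {p4,p5} splits into {p4} and {p5}.
No further refinement is possible. Final partition (7 blocks): {p3} | {p1} | {p2} | {p4} | {p6} | {p7} | {p5}.

7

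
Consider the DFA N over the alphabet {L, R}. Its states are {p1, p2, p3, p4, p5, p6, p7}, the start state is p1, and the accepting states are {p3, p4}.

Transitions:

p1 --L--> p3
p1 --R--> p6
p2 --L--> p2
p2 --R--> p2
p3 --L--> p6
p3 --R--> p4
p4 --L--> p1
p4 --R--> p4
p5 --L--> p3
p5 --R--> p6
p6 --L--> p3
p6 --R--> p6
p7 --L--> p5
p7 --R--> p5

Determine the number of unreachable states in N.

3

No path from p1 leads to p2, p5, p7; the other 4 states are all reachable.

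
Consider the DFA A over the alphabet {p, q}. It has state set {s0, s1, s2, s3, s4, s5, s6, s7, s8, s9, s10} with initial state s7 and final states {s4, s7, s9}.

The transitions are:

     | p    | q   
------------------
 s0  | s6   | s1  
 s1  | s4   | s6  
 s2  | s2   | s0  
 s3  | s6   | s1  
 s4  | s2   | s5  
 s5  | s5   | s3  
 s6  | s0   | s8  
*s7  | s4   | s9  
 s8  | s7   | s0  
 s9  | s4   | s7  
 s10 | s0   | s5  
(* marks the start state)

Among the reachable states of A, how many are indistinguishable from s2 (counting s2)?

2

States {s10} cannot be reached from the start state, so discard them.
P0 = {s4,s7,s9} | {s0,s1,s2,s3,s5,s6,s8}.
Split {s4,s7,s9} by δ(·,p) → {s7,s9} and {s4}.
Refine {s0,s1,s2,s3,s5,s6,s8} on symbol p: members go to different blocks, giving {s0,s2,s3,s5,s6} and {s1} and {s8}.
Refine {s0,s2,s3,s5,s6} on symbol q: members go to different blocks, giving {s0,s3} and {s2,s5} and {s6}.
The partition is now stable with 7 blocks: {s7,s9} | {s0,s3} | {s4} | {s1} | {s8} | {s2,s5} | {s6}.
The equivalence class containing s2 is {s2,s5}, of size 2.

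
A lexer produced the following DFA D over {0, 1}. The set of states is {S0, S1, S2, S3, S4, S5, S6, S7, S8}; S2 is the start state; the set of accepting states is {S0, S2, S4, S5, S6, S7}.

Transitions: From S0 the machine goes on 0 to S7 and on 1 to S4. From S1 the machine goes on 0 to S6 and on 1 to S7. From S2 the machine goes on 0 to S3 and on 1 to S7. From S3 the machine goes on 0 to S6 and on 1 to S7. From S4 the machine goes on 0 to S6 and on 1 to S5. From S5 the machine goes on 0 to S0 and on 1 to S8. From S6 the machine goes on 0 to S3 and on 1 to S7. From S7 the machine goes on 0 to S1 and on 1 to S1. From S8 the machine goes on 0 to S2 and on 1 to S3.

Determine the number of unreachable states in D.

BFS from S2 reaches {S1, S2, S3, S6, S7}; the 4 state(s) S0, S4, S5, S8 are never visited.

4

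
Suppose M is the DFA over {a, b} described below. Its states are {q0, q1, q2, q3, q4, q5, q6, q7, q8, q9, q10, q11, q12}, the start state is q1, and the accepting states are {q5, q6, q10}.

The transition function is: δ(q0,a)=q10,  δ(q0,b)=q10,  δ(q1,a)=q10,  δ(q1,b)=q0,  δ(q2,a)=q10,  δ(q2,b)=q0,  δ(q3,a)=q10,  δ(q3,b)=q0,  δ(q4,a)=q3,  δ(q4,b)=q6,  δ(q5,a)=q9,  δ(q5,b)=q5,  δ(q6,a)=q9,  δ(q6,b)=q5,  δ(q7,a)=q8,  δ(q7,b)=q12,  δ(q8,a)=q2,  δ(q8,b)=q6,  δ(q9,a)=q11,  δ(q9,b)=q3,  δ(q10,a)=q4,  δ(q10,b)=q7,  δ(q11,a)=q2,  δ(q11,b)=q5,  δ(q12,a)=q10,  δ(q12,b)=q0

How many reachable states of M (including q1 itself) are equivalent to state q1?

Every state is reachable, so we keep all 13.
Start with accepting vs non-accepting: {q5,q6,q10} | {q0,q1,q2,q3,q4,q7,q8,q9,q11,q12}.
Split {q5,q6,q10} by δ(·,b) → {q5,q6} and {q10}.
Split {q0,q1,q2,q3,q4,q7,q8,q9,q11,q12} by δ(·,a) → {q0,q1,q2,q3,q12} and {q4,q7,q8,q9,q11}.
Split {q0,q1,q2,q3,q12} by δ(·,b) → {q1,q2,q3,q12} and {q0}.
On input a, block {q4,q7,q8,q9,q11} splits into {q4,q8,q11} and {q7,q9}.
No further refinement is possible. Final partition (6 blocks): {q5,q6} | {q1,q2,q3,q12} | {q10} | {q4,q8,q11} | {q0} | {q7,q9}.
State q1 belongs to the block {q1,q2,q3,q12}, which has 4 states.

4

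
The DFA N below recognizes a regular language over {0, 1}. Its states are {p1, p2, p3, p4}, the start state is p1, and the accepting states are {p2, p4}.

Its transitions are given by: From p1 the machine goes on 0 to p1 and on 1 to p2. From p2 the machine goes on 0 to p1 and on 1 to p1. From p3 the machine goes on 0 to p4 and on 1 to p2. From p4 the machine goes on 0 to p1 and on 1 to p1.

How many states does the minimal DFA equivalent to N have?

States {p3,p4} cannot be reached from the start state, so discard them.
Initial partition by acceptance: {p2} | {p1}.
Stable partition: {p2} | {p1} — 2 equivalence classes.

2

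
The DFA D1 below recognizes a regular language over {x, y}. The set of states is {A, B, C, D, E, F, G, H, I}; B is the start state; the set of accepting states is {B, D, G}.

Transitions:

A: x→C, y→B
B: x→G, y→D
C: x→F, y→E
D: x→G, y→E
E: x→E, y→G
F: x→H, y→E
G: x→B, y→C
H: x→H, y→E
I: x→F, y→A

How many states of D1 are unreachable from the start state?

2

Starting at B and following transitions, the reachable set is {B, C, D, E, F, G, H}. That leaves A, I unreachable — 2 in total.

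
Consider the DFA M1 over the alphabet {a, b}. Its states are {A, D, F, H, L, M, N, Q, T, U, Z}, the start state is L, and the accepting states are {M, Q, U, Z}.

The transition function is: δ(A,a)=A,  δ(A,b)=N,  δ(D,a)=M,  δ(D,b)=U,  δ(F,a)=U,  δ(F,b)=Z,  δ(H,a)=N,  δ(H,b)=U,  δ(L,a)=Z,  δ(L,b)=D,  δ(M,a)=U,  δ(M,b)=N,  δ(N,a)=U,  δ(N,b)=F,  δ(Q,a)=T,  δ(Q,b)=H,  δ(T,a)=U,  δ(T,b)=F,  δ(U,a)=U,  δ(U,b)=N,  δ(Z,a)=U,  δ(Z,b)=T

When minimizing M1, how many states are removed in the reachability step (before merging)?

3

Starting at L and following transitions, the reachable set is {D, F, L, M, N, T, U, Z}. That leaves A, H, Q unreachable — 3 in total.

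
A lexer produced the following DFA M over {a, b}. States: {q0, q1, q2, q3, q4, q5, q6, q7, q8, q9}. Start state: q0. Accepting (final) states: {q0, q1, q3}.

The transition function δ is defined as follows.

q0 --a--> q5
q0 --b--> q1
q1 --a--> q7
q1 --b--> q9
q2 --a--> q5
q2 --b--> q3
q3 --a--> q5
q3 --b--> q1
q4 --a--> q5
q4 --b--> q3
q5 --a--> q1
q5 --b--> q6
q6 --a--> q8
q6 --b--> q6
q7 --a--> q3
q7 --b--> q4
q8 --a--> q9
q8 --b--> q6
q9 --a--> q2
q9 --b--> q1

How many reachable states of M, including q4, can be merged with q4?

2

Initial partition by acceptance: {q0,q1,q3} | {q2,q4,q5,q6,q7,q8,q9}.
Split {q0,q1,q3} by δ(·,b) → {q0,q3} and {q1}.
Split {q2,q4,q5,q6,q7,q8,q9} by δ(·,a) → {q2,q4,q6,q8,q9} and {q5} and {q7}.
On input a, block {q2,q4,q6,q8,q9} splits into {q6,q8,q9} and {q2,q4}.
On input a, block {q6,q8,q9} splits into {q6,q8} and {q9}.
On input a, block {q6,q8} splits into {q6} and {q8}.
No further refinement is possible. Final partition (8 blocks): {q0,q3} | {q6} | {q1} | {q5} | {q7} | {q2,q4} | {q9} | {q8}.
The equivalence class containing q4 is {q2,q4}, of size 2.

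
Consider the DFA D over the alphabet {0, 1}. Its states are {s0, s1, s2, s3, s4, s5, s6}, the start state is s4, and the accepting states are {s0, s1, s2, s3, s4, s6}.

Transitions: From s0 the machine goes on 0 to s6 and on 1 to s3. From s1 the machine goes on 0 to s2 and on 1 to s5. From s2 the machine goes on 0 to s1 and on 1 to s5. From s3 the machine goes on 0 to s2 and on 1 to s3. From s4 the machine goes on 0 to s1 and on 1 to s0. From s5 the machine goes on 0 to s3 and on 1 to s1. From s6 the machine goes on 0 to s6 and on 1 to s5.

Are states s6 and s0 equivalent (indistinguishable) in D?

No

Every state is reachable, so we keep all 7.
P0 = {s0,s1,s2,s3,s4,s6} | {s5}.
Split {s0,s1,s2,s3,s4,s6} by δ(·,1) → {s0,s3,s4} and {s1,s2,s6}.
No further refinement is possible. Final partition (3 blocks): {s0,s3,s4} | {s5} | {s1,s2,s6}.
s6 and s0 end up in different blocks, so they are distinguishable. For instance, the string '1' is accepted from only s0.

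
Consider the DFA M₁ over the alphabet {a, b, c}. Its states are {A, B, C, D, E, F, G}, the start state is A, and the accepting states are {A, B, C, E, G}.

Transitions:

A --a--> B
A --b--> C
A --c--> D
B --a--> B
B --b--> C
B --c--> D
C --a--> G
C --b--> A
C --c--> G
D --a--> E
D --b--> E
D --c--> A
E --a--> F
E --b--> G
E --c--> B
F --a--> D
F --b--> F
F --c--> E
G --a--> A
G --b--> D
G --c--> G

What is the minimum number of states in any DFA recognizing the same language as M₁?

6

P0 = {A,B,C,E,G} | {D,F}.
On input a, block {A,B,C,E,G} splits into {A,B,C,G} and {E}.
On input b, block {A,B,C,G} splits into {A,B,C} and {G}.
On input a, block {A,B,C} splits into {A,B} and {C}.
Split {D,F} by δ(·,a) → {D} and {F}.
The partition is now stable with 6 blocks: {A,B} | {D} | {E} | {G} | {C} | {F}.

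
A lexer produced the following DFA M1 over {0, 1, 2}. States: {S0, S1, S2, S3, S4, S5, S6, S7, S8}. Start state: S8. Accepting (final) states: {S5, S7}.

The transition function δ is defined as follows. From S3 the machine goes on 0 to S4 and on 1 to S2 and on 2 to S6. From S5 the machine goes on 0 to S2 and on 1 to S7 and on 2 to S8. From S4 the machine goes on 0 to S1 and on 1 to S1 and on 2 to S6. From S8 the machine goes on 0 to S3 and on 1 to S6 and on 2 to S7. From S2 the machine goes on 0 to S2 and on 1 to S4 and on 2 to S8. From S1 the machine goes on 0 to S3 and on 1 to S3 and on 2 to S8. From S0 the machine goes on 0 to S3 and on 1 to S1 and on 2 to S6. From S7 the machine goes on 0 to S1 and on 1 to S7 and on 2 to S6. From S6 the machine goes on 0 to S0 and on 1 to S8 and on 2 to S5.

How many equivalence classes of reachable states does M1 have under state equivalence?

3

Initial partition by acceptance: {S5,S7} | {S0,S1,S2,S3,S4,S6,S8}.
On input 2, block {S0,S1,S2,S3,S4,S6,S8} splits into {S0,S1,S2,S3,S4} and {S6,S8}.
No further refinement is possible. Final partition (3 blocks): {S5,S7} | {S0,S1,S2,S3,S4} | {S6,S8}.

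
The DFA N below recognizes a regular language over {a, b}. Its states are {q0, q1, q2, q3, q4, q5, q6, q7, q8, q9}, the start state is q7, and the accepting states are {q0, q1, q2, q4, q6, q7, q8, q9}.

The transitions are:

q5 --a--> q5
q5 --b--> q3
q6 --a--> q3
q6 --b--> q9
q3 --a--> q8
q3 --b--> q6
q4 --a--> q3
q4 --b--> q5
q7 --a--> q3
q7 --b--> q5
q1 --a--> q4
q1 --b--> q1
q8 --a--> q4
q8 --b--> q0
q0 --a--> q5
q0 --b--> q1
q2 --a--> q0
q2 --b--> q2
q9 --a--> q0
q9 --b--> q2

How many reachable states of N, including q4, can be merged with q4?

2

Every state is reachable, so we keep all 10.
P0 = {q0,q1,q2,q4,q6,q7,q8,q9} | {q3,q5}.
Refine {q0,q1,q2,q4,q6,q7,q8,q9} on symbol a: members go to different blocks, giving {q0,q4,q6,q7} and {q1,q2,q8,q9}.
Refine {q0,q4,q6,q7} on symbol b: members go to different blocks, giving {q0,q6} and {q4,q7}.
On input a, block {q3,q5} splits into {q3} and {q5}.
Split {q0,q6} by δ(·,a) → {q0} and {q6}.
Split {q1,q2,q8,q9} by δ(·,a) → {q1,q8} and {q2,q9}.
Split {q1,q8} by δ(·,b) → {q1} and {q8}.
Stable partition: {q0} | {q3} | {q1} | {q4,q7} | {q5} | {q6} | {q2,q9} | {q8} — 8 equivalence classes.
State q4 belongs to the block {q4,q7}, which has 2 states.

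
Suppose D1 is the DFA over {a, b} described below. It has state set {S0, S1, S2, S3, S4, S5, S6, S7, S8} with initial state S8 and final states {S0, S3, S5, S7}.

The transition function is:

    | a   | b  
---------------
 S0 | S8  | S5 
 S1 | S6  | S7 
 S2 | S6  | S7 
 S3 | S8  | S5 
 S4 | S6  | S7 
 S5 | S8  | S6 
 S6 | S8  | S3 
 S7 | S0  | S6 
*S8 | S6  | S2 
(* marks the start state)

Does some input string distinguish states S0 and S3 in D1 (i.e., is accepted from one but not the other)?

No

Reachable states from the start: {S0,S2,S3,S5,S6,S7,S8}. Unreachable: {S1,S4} — drop them.
Start with accepting vs non-accepting: {S0,S3,S5,S7} | {S2,S6,S8}.
Split {S0,S3,S5,S7} by δ(·,a) → {S0,S3,S5} and {S7}.
Refine {S0,S3,S5} on symbol b: members go to different blocks, giving {S0,S3} and {S5}.
Refine {S2,S6,S8} on symbol b: members go to different blocks, giving {S2} and {S6} and {S8}.
The partition is now stable with 6 blocks: {S0,S3} | {S2} | {S7} | {S5} | {S6} | {S8}.
S0 and S3 lie in the same block of the stable partition, so they are equivalent — no string distinguishes them.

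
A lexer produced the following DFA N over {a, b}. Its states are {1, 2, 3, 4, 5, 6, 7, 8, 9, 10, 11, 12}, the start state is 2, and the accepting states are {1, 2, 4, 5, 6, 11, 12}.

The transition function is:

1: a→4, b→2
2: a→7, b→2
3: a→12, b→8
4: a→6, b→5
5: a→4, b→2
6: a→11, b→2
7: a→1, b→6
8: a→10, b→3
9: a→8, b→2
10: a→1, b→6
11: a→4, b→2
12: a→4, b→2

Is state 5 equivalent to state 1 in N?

Reachable states from the start: {1,2,4,5,6,7,11}. Unreachable: {3,8,9,10,12} — drop them.
Start with accepting vs non-accepting: {1,2,4,5,6,11} | {7}.
Split {1,2,4,5,6,11} by δ(·,a) → {1,4,5,6,11} and {2}.
Refine {1,4,5,6,11} on symbol b: members go to different blocks, giving {1,5,6,11} and {4}.
Refine {1,5,6,11} on symbol a: members go to different blocks, giving {1,5,11} and {6}.
Stable partition: {1,5,11} | {7} | {2} | {4} | {6} — 5 equivalence classes.
5 and 1 lie in the same block of the stable partition, so they are equivalent — no string distinguishes them.

Yes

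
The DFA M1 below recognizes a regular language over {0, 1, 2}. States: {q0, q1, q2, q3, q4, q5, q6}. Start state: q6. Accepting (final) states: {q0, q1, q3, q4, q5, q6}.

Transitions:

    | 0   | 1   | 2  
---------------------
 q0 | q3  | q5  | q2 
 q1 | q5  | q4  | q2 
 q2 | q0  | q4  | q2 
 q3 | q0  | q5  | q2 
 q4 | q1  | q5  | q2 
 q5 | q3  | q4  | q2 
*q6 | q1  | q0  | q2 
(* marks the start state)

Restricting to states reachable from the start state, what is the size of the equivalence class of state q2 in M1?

Every state is reachable, so we keep all 7.
Start with accepting vs non-accepting: {q0,q1,q3,q4,q5,q6} | {q2}.
No further refinement is possible. Final partition (2 blocks): {q0,q1,q3,q4,q5,q6} | {q2}.
State q2 belongs to the block {q2}, which has 1 states.

1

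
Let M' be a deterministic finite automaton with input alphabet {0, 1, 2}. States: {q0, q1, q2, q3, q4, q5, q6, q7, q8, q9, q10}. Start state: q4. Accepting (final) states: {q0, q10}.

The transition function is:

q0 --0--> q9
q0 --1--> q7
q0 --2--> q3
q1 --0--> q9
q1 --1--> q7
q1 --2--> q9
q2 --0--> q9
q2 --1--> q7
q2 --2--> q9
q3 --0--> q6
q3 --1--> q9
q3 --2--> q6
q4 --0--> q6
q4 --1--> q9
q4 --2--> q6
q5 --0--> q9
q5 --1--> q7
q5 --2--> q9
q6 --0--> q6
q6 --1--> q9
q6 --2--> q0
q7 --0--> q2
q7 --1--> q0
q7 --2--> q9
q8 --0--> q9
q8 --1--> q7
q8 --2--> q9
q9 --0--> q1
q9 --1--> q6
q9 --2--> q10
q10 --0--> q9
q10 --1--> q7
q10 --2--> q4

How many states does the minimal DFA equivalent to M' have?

First remove the unreachable states {q5,q8}; 9 states remain.
Initial partition by acceptance: {q0,q10} | {q1,q2,q3,q4,q6,q7,q9}.
Split {q1,q2,q3,q4,q6,q7,q9} by δ(·,1) → {q1,q2,q3,q4,q6,q9} and {q7}.
On input 1, block {q1,q2,q3,q4,q6,q9} splits into {q3,q4,q6,q9} and {q1,q2}.
On input 0, block {q3,q4,q6,q9} splits into {q3,q4,q6} and {q9}.
On input 2, block {q3,q4,q6} splits into {q3,q4} and {q6}.
The partition is now stable with 6 blocks: {q0,q10} | {q3,q4} | {q7} | {q1,q2} | {q9} | {q6}.

6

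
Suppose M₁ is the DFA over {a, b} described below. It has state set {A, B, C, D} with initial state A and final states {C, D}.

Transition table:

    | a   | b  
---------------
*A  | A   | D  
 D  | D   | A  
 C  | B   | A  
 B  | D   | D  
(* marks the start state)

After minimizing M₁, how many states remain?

2

First remove the unreachable states {B,C}; 2 states remain.
P0 = {D} | {A}.
Stable partition: {D} | {A} — 2 equivalence classes.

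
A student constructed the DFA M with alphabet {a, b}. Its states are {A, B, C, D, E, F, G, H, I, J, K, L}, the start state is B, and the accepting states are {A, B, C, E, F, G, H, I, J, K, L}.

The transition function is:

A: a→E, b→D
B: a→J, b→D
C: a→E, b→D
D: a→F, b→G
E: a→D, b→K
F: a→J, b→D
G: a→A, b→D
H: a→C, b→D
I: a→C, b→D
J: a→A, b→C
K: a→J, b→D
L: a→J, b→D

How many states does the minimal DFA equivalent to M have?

First remove the unreachable states {H,I,L}; 9 states remain.
Start with accepting vs non-accepting: {A,B,C,E,F,G,J,K} | {D}.
Split {A,B,C,E,F,G,J,K} by δ(·,a) → {A,B,C,F,G,J,K} and {E}.
On input a, block {A,B,C,F,G,J,K} splits into {B,F,G,J,K} and {A,C}.
On input a, block {B,F,G,J,K} splits into {B,F,K} and {G,J}.
Split {G,J} by δ(·,b) → {G} and {J}.
Stable partition: {B,F,K} | {D} | {E} | {A,C} | {G} | {J} — 6 equivalence classes.

6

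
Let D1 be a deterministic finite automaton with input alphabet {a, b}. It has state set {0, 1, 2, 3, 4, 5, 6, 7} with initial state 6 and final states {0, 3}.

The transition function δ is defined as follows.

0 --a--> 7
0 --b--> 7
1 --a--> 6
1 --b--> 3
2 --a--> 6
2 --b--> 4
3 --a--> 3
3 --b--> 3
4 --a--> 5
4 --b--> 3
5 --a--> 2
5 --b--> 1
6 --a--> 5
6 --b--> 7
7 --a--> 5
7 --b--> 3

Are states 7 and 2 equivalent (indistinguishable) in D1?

No

First remove the unreachable states {0}; 7 states remain.
P0 = {3} | {1,2,4,5,6,7}.
Refine {1,2,4,5,6,7} on symbol b: members go to different blocks, giving {1,4,7} and {2,5,6}.
Stable partition: {3} | {1,4,7} | {2,5,6} — 3 equivalence classes.
7 and 2 end up in different blocks, so they are distinguishable. For instance, the string 'b' is accepted from only 7.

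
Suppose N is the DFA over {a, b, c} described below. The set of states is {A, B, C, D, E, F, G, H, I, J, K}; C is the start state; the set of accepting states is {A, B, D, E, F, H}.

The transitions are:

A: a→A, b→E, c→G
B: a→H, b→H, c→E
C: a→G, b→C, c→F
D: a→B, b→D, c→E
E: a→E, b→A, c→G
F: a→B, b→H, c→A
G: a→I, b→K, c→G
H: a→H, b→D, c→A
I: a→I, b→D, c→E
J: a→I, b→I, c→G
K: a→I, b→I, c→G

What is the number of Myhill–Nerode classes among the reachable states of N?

First remove the unreachable states {J}; 10 states remain.
P0 = {A,B,D,E,F,H} | {C,G,I,K}.
On input c, block {A,B,D,E,F,H} splits into {B,D,F,H} and {A,E}.
Refine {C,G,I,K} on symbol b: members go to different blocks, giving {C,G,K} and {I}.
On input a, block {C,G,K} splits into {G,K} and {C}.
Split {G,K} by δ(·,b) → {G} and {K}.
The partition is now stable with 6 blocks: {B,D,F,H} | {G} | {A,E} | {I} | {C} | {K}.

6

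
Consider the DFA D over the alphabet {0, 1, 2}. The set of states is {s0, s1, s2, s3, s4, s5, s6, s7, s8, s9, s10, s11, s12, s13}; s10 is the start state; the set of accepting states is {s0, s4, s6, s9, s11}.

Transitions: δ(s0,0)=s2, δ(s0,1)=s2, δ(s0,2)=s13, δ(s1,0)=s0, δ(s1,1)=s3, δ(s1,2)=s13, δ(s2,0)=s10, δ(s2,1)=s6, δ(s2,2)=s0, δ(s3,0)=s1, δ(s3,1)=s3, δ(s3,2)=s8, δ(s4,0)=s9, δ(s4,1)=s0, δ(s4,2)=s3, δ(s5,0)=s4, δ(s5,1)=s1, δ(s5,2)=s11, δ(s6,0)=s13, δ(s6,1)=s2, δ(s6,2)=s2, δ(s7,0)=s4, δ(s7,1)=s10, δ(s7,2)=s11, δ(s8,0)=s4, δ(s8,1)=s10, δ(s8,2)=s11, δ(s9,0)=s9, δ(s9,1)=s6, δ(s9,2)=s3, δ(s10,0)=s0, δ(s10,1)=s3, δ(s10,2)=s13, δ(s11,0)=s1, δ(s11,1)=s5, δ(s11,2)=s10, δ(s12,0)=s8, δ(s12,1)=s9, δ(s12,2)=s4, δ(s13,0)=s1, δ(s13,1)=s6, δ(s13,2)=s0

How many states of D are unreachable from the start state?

BFS from s10 reaches {s0, s1, s2, s3, s4, s5, s6, s8, s9, s10, s11, s13}; the 2 state(s) s7, s12 are never visited.

2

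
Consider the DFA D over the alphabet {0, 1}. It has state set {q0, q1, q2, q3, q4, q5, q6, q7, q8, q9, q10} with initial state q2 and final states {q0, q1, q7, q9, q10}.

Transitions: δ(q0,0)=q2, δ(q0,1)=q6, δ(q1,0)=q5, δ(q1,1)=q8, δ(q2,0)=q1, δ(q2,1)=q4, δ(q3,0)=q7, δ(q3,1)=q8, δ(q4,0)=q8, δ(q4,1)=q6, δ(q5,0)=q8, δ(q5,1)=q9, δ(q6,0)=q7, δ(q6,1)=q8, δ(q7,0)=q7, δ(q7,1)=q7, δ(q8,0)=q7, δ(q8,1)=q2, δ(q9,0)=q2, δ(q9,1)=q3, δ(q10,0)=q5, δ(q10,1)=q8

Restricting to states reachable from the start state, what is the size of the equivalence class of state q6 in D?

States {q0,q10} cannot be reached from the start state, so discard them.
Start with accepting vs non-accepting: {q1,q7,q9} | {q2,q3,q4,q5,q6,q8}.
On input 0, block {q1,q7,q9} splits into {q1,q9} and {q7}.
Split {q2,q3,q4,q5,q6,q8} by δ(·,0) → {q3,q6,q8} and {q4,q5} and {q2}.
On input 0, block {q1,q9} splits into {q1} and {q9}.
Split {q3,q6,q8} by δ(·,1) → {q3,q6} and {q8}.
Refine {q4,q5} on symbol 1: members go to different blocks, giving {q4} and {q5}.
No further refinement is possible. Final partition (8 blocks): {q1} | {q3,q6} | {q7} | {q4} | {q2} | {q9} | {q8} | {q5}.
The equivalence class containing q6 is {q3,q6}, of size 2.

2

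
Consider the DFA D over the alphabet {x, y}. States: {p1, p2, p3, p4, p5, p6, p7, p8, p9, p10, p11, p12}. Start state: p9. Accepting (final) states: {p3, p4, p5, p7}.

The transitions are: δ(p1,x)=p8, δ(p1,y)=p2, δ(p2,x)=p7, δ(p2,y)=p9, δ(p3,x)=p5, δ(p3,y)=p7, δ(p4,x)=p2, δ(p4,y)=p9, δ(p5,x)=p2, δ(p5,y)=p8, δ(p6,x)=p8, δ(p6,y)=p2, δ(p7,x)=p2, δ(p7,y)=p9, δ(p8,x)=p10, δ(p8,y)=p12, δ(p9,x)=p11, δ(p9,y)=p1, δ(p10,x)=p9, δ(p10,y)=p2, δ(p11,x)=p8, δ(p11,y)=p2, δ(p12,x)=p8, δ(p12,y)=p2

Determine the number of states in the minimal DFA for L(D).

4

Reachable states from the start: {p1,p2,p7,p8,p9,p10,p11,p12}. Unreachable: {p3,p4,p5,p6} — drop them.
Initial partition by acceptance: {p7} | {p1,p2,p8,p9,p10,p11,p12}.
Refine {p1,p2,p8,p9,p10,p11,p12} on symbol x: members go to different blocks, giving {p1,p8,p9,p10,p11,p12} and {p2}.
On input y, block {p1,p8,p9,p10,p11,p12} splits into {p1,p10,p11,p12} and {p8,p9}.
Stable partition: {p7} | {p1,p10,p11,p12} | {p2} | {p8,p9} — 4 equivalence classes.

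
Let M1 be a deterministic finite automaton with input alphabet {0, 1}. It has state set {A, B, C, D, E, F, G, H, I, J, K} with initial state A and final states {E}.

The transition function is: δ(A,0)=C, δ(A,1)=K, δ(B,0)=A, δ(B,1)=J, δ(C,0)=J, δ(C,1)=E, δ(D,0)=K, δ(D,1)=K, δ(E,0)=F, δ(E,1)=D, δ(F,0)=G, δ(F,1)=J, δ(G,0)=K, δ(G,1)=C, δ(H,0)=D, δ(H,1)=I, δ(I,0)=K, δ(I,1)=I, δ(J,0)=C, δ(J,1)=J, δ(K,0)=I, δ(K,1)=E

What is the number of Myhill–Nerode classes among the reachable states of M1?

5

Reachable states from the start: {A,C,D,E,F,G,I,J,K}. Unreachable: {B,H} — drop them.
Initial partition by acceptance: {E} | {A,C,D,F,G,I,J,K}.
Refine {A,C,D,F,G,I,J,K} on symbol 1: members go to different blocks, giving {A,D,F,G,I,J} and {C,K}.
Split {A,D,F,G,I,J} by δ(·,0) → {A,D,G,I,J} and {F}.
On input 1, block {A,D,G,I,J} splits into {A,D,G} and {I,J}.
The partition is now stable with 5 blocks: {E} | {A,D,G} | {C,K} | {F} | {I,J}.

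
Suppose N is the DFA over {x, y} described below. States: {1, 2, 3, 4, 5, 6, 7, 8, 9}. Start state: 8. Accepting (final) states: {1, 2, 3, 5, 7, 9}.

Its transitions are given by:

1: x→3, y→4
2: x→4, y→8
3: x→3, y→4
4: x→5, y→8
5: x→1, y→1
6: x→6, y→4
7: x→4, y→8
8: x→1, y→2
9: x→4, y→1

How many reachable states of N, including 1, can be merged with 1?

2

Reachable states from the start: {1,2,3,4,5,8}. Unreachable: {6,7,9} — drop them.
Initial partition by acceptance: {1,2,3,5} | {4,8}.
Refine {1,2,3,5} on symbol x: members go to different blocks, giving {1,3,5} and {2}.
On input y, block {1,3,5} splits into {1,3} and {5}.
Split {4,8} by δ(·,x) → {4} and {8}.
No further refinement is possible. Final partition (5 blocks): {1,3} | {4} | {2} | {5} | {8}.
State 1 belongs to the block {1,3}, which has 2 states.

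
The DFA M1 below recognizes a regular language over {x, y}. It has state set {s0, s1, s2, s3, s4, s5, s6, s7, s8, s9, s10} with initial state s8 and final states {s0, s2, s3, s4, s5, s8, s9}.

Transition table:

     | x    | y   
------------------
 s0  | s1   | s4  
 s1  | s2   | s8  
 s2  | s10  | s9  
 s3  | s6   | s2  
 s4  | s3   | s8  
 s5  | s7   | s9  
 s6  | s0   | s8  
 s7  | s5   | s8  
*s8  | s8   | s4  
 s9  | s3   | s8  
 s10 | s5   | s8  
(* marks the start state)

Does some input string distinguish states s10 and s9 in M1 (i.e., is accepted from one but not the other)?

P0 = {s0,s2,s3,s4,s5,s8,s9} | {s1,s6,s7,s10}.
On input x, block {s0,s2,s3,s4,s5,s8,s9} splits into {s0,s2,s3,s5} and {s4,s8,s9}.
Refine {s0,s2,s3,s5} on symbol y: members go to different blocks, giving {s0,s2,s5} and {s3}.
Refine {s4,s8,s9} on symbol x: members go to different blocks, giving {s4,s9} and {s8}.
The partition is now stable with 5 blocks: {s0,s2,s5} | {s1,s6,s7,s10} | {s4,s9} | {s3} | {s8}.
s10 and s9 end up in different blocks, so they are distinguishable. For instance, the string 'ε' is accepted from only s9.

Yes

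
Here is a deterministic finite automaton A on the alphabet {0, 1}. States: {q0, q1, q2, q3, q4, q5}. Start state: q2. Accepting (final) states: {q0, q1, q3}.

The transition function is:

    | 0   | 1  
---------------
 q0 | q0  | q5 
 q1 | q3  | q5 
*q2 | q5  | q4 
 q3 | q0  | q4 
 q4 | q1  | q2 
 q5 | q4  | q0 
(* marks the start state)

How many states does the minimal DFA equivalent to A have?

6

All states are reachable from the start state.
Initial partition by acceptance: {q0,q1,q3} | {q2,q4,q5}.
Split {q2,q4,q5} by δ(·,0) → {q2,q5} and {q4}.
Refine {q0,q1,q3} on symbol 1: members go to different blocks, giving {q0,q1} and {q3}.
On input 0, block {q0,q1} splits into {q0} and {q1}.
Split {q2,q5} by δ(·,0) → {q2} and {q5}.
Stable partition: {q0} | {q2} | {q4} | {q3} | {q1} | {q5} — 6 equivalence classes.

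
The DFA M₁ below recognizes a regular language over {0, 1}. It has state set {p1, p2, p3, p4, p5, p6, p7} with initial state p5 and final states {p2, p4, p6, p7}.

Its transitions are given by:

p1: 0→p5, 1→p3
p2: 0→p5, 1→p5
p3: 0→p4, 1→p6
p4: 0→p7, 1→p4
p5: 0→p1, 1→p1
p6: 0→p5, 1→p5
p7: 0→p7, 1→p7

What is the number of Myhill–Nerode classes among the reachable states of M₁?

States {p2} cannot be reached from the start state, so discard them.
P0 = {p4,p6,p7} | {p1,p3,p5}.
Refine {p4,p6,p7} on symbol 0: members go to different blocks, giving {p4,p7} and {p6}.
Split {p1,p3,p5} by δ(·,0) → {p1,p5} and {p3}.
On input 1, block {p1,p5} splits into {p1} and {p5}.
No further refinement is possible. Final partition (5 blocks): {p4,p7} | {p1} | {p6} | {p3} | {p5}.

5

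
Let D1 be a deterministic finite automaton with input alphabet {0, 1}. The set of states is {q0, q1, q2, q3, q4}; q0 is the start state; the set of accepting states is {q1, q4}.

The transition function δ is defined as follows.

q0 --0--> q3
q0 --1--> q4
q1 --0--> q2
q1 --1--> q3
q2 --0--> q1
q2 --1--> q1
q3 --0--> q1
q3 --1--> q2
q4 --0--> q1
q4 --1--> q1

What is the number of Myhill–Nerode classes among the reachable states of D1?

5

Initial partition by acceptance: {q1,q4} | {q0,q2,q3}.
On input 0, block {q1,q4} splits into {q1} and {q4}.
Split {q0,q2,q3} by δ(·,0) → {q2,q3} and {q0}.
On input 1, block {q2,q3} splits into {q2} and {q3}.
Stable partition: {q1} | {q2} | {q4} | {q0} | {q3} — 5 equivalence classes.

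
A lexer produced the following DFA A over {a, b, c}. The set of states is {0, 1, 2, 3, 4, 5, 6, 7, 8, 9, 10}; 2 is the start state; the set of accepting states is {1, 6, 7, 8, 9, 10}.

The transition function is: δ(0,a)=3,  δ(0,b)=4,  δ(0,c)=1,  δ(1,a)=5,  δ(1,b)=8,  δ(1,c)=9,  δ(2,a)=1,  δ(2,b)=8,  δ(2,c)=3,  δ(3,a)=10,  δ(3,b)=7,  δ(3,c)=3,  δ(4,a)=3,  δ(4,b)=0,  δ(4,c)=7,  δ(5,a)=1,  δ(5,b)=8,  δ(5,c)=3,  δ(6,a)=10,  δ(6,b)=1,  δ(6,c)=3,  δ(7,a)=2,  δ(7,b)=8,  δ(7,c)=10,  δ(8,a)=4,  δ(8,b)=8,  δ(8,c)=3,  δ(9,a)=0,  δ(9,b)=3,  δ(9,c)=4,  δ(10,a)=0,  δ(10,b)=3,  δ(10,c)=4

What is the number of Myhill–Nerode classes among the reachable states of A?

Reachable states from the start: {0,1,2,3,4,5,7,8,9,10}. Unreachable: {6} — drop them.
Start with accepting vs non-accepting: {1,7,8,9,10} | {0,2,3,4,5}.
On input b, block {1,7,8,9,10} splits into {1,7,8} and {9,10}.
Split {1,7,8} by δ(·,c) → {1,7} and {8}.
Split {0,2,3,4,5} by δ(·,a) → {0,4} and {2,5} and {3}.
Stable partition: {1,7} | {0,4} | {9,10} | {8} | {2,5} | {3} — 6 equivalence classes.

6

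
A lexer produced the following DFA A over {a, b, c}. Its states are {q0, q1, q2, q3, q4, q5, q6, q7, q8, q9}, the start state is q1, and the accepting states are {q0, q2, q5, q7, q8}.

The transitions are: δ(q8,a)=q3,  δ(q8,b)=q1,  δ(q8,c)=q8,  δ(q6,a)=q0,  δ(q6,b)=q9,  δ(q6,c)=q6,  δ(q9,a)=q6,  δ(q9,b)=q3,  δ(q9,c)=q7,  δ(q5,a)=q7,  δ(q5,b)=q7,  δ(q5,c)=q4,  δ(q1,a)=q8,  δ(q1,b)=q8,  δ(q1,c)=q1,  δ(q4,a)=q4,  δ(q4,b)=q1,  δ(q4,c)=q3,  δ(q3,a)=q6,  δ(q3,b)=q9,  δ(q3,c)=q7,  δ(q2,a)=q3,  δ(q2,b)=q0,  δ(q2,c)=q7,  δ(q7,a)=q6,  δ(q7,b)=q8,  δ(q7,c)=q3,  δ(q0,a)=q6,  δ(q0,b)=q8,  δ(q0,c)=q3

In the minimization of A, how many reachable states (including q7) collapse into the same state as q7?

States {q2,q4,q5} cannot be reached from the start state, so discard them.
Initial partition by acceptance: {q0,q7,q8} | {q1,q3,q6,q9}.
Split {q0,q7,q8} by δ(·,b) → {q0,q7} and {q8}.
Split {q1,q3,q6,q9} by δ(·,a) → {q3,q9} and {q1} and {q6}.
The partition is now stable with 5 blocks: {q0,q7} | {q3,q9} | {q8} | {q1} | {q6}.
The equivalence class containing q7 is {q0,q7}, of size 2.

2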